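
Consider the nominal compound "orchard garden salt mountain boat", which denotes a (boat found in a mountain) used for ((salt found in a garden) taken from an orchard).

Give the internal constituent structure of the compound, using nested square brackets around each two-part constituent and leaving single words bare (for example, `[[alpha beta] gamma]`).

At the top level: head "boat" (specifically "mountain boat"); modifier "orchard garden salt".
Within "orchard garden salt", the head is "salt" (specifically "garden salt") and the modifier is "orchard".
Within "garden salt", the head is "salt" and the modifier is "garden".
Within "mountain boat", the head is "boat" and the modifier is "mountain".
Putting it together: [[orchard [garden salt]] [mountain boat]].

[[orchard [garden salt]] [mountain boat]]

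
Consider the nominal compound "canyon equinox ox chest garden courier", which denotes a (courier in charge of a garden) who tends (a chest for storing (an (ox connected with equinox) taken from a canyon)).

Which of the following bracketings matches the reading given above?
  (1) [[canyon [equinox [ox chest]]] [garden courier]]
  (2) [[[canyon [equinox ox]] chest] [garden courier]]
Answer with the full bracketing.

[[[canyon [equinox ox]] chest] [garden courier]]

The paraphrase's head is the "courier" part ("garden courier"); its modifier is "canyon equinox ox chest".
That top-level split, carried through the inner groups, gives [[[canyon [equinox ox]] chest] [garden courier]].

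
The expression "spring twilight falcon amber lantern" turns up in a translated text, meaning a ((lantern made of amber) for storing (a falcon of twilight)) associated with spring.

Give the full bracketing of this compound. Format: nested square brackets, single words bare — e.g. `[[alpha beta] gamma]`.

Overall it is a kind of lantern (specifically "twilight falcon amber lantern"); the modifier is "spring".
Inside "twilight falcon amber lantern": head "lantern" (specifically "amber lantern"), modifier "twilight falcon".
Inside "twilight falcon": head "falcon", modifier "twilight".
Inside "amber lantern": head "lantern", modifier "amber".
So the structure is [spring [[twilight falcon] [amber lantern]]].

[spring [[twilight falcon] [amber lantern]]]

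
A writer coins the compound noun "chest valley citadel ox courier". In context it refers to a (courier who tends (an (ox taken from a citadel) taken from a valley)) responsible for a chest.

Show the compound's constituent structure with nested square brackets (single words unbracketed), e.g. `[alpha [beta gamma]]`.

[chest [[valley [citadel ox]] courier]]

At the top level: head "courier" (specifically "valley citadel ox courier"); modifier "chest".
Within "valley citadel ox courier", the head is "courier" and the modifier is "valley citadel ox".
Within "valley citadel ox", the head is "ox" (specifically "citadel ox") and the modifier is "valley".
Within "citadel ox", the head is "ox" and the modifier is "citadel".
So the structure is [chest [[valley [citadel ox]] courier]].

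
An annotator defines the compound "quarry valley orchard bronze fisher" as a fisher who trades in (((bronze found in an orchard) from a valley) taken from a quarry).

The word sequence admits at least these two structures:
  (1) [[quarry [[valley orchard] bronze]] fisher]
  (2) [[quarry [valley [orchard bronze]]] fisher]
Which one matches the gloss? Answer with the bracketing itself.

[[quarry [valley [orchard bronze]]] fisher]

The paraphrase's head is the "fisher" part ("fisher"); its modifier is "quarry valley orchard bronze".
That top-level split, carried through the inner groups, gives [[quarry [valley [orchard bronze]]] fisher].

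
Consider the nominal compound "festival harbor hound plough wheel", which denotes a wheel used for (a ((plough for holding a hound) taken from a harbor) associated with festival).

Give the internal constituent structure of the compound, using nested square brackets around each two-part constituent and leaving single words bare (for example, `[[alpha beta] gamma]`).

[[festival [harbor [hound plough]]] wheel]

At the top level: head "wheel"; modifier "festival harbor hound plough".
"festival harbor hound plough" → head "plough" (specifically "harbor hound plough"), modifier "festival".
"harbor hound plough" → head "plough" (specifically "hound plough"), modifier "harbor".
"hound plough" → head "plough", modifier "hound".
So the structure is [[festival [harbor [hound plough]]] wheel].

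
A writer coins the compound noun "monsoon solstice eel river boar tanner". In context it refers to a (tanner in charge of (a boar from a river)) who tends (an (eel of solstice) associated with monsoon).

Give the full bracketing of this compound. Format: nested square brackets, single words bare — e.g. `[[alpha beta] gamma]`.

Overall it is a kind of tanner (specifically "river boar tanner"); the modifier is "monsoon solstice eel".
"monsoon solstice eel" → head "eel" (specifically "solstice eel"), modifier "monsoon".
"solstice eel" → head "eel", modifier "solstice".
"river boar tanner" → head "tanner", modifier "river boar".
"river boar" → head "boar", modifier "river".
Putting it together: [[monsoon [solstice eel]] [[river boar] tanner]].

[[monsoon [solstice eel]] [[river boar] tanner]]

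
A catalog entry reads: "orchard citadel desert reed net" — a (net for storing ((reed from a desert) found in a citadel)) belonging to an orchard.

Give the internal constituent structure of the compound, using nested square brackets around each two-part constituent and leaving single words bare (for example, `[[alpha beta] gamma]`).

The outermost head in the paraphrase is "net" (specifically "citadel desert reed net"), modified by "orchard".
"citadel desert reed net" → head "net", modifier "citadel desert reed".
"citadel desert reed" → head "reed" (specifically "desert reed"), modifier "citadel".
"desert reed" → head "reed", modifier "desert".
Assembled: [orchard [[citadel [desert reed]] net]].

[orchard [[citadel [desert reed]] net]]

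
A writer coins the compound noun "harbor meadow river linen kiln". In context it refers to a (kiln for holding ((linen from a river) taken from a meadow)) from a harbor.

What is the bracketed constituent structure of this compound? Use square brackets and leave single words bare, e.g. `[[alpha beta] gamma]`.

[harbor [[meadow [river linen]] kiln]]

Overall it is a kind of kiln (specifically "meadow river linen kiln"); the modifier is "harbor".
"meadow river linen kiln" → head "kiln", modifier "meadow river linen".
"meadow river linen" → head "linen" (specifically "river linen"), modifier "meadow".
"river linen" → head "linen", modifier "river".
So the structure is [harbor [[meadow [river linen]] kiln]].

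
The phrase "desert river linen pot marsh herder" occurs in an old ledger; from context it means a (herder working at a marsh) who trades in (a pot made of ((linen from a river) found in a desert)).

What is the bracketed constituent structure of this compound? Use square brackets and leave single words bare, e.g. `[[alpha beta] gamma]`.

At the top level: head "herder" (specifically "marsh herder"); modifier "desert river linen pot".
"desert river linen pot" → head "pot", modifier "desert river linen".
"desert river linen" → head "linen" (specifically "river linen"), modifier "desert".
"river linen" → head "linen", modifier "river".
"marsh herder" → head "herder", modifier "marsh".
So the structure is [[[desert [river linen]] pot] [marsh herder]].

[[[desert [river linen]] pot] [marsh herder]]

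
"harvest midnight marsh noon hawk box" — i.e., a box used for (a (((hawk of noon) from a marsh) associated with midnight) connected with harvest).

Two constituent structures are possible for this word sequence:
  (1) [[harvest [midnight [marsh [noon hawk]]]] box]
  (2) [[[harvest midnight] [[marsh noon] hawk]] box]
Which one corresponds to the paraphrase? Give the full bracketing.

[[harvest [midnight [marsh [noon hawk]]]] box]

The paraphrase's head is the "box" part ("box"); its modifier is "harvest midnight marsh noon hawk".
That top-level split, carried through the inner groups, gives [[harvest [midnight [marsh [noon hawk]]]] box].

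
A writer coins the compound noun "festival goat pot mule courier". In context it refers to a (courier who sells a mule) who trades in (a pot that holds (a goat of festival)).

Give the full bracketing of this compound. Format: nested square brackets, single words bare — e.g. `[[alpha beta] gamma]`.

[[[festival goat] pot] [mule courier]]

Whole compound: head "courier" (specifically "mule courier"), modifier "festival goat pot".
Within "festival goat pot", the head is "pot" and the modifier is "festival goat".
Within "festival goat", the head is "goat" and the modifier is "festival".
Within "mule courier", the head is "courier" and the modifier is "mule".
Assembled: [[[festival goat] pot] [mule courier]].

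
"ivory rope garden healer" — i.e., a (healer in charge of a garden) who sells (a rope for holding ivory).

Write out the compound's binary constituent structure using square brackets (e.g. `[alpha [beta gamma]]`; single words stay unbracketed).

Whole compound: head "healer" (specifically "garden healer"), modifier "ivory rope".
Inside "ivory rope": head "rope", modifier "ivory".
Inside "garden healer": head "healer", modifier "garden".
So the structure is [[ivory rope] [garden healer]].

[[ivory rope] [garden healer]]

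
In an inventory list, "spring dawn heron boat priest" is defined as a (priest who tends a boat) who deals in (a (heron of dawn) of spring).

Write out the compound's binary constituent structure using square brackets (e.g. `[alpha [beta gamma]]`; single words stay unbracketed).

Whole compound: head "priest" (specifically "boat priest"), modifier "spring dawn heron".
Within "spring dawn heron", the head is "heron" (specifically "dawn heron") and the modifier is "spring".
Within "dawn heron", the head is "heron" and the modifier is "dawn".
Within "boat priest", the head is "priest" and the modifier is "boat".
Putting it together: [[spring [dawn heron]] [boat priest]].

[[spring [dawn heron]] [boat priest]]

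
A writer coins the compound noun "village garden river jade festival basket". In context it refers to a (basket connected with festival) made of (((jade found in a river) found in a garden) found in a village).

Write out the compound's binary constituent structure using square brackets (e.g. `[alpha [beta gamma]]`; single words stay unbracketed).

Overall it is a kind of basket (specifically "festival basket"); the modifier is "village garden river jade".
Within "village garden river jade", the head is "jade" (specifically "garden river jade") and the modifier is "village".
Within "garden river jade", the head is "jade" (specifically "river jade") and the modifier is "garden".
Within "river jade", the head is "jade" and the modifier is "river".
Within "festival basket", the head is "basket" and the modifier is "festival".
Assembled: [[village [garden [river jade]]] [festival basket]].

[[village [garden [river jade]]] [festival basket]]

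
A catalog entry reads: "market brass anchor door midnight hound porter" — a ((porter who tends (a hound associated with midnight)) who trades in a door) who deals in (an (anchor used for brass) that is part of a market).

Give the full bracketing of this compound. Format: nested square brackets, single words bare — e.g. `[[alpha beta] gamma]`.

[[market [brass anchor]] [door [[midnight hound] porter]]]

At the top level: head "porter" (specifically "door midnight hound porter"); modifier "market brass anchor".
Inside "market brass anchor": head "anchor" (specifically "brass anchor"), modifier "market".
Inside "brass anchor": head "anchor", modifier "brass".
Inside "door midnight hound porter": head "porter" (specifically "midnight hound porter"), modifier "door".
Inside "midnight hound porter": head "porter", modifier "midnight hound".
Inside "midnight hound": head "hound", modifier "midnight".
Assembled: [[market [brass anchor]] [door [[midnight hound] porter]]].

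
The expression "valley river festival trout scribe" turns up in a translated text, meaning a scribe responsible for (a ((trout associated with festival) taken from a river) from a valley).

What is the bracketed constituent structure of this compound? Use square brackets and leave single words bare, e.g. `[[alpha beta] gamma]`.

[[valley [river [festival trout]]] scribe]

Overall it is a kind of scribe; the modifier is "valley river festival trout".
Inside "valley river festival trout": head "trout" (specifically "river festival trout"), modifier "valley".
Inside "river festival trout": head "trout" (specifically "festival trout"), modifier "river".
Inside "festival trout": head "trout", modifier "festival".
So the structure is [[valley [river [festival trout]]] scribe].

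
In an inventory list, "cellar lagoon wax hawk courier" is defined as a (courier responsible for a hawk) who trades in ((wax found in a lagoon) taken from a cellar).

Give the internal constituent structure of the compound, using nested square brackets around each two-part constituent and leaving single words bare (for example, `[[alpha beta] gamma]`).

Overall it is a kind of courier (specifically "hawk courier"); the modifier is "cellar lagoon wax".
Within "cellar lagoon wax", the head is "wax" (specifically "lagoon wax") and the modifier is "cellar".
Within "lagoon wax", the head is "wax" and the modifier is "lagoon".
Within "hawk courier", the head is "courier" and the modifier is "hawk".
So the structure is [[cellar [lagoon wax]] [hawk courier]].

[[cellar [lagoon wax]] [hawk courier]]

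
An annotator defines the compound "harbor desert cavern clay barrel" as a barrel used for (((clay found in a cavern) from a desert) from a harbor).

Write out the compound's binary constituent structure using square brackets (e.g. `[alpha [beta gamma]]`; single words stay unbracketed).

The outermost head in the paraphrase is "barrel", modified by "harbor desert cavern clay".
Within "harbor desert cavern clay", the head is "clay" (specifically "desert cavern clay") and the modifier is "harbor".
Within "desert cavern clay", the head is "clay" (specifically "cavern clay") and the modifier is "desert".
Within "cavern clay", the head is "clay" and the modifier is "cavern".
Putting it together: [[harbor [desert [cavern clay]]] barrel].

[[harbor [desert [cavern clay]]] barrel]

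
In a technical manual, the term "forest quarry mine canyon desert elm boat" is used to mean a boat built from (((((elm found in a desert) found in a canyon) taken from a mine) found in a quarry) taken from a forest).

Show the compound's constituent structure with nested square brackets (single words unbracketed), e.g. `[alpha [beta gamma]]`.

[[forest [quarry [mine [canyon [desert elm]]]]] boat]

Overall it is a kind of boat; the modifier is "forest quarry mine canyon desert elm".
Inside "forest quarry mine canyon desert elm": head "elm" (specifically "quarry mine canyon desert elm"), modifier "forest".
Inside "quarry mine canyon desert elm": head "elm" (specifically "mine canyon desert elm"), modifier "quarry".
Inside "mine canyon desert elm": head "elm" (specifically "canyon desert elm"), modifier "mine".
Inside "canyon desert elm": head "elm" (specifically "desert elm"), modifier "canyon".
Inside "desert elm": head "elm", modifier "desert".
Putting it together: [[forest [quarry [mine [canyon [desert elm]]]]] boat].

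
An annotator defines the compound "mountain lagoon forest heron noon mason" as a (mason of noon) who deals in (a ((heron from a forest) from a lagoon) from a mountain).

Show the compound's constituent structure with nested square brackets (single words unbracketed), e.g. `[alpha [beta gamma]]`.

The outermost head in the paraphrase is "mason" (specifically "noon mason"), modified by "mountain lagoon forest heron".
"mountain lagoon forest heron" → head "heron" (specifically "lagoon forest heron"), modifier "mountain".
"lagoon forest heron" → head "heron" (specifically "forest heron"), modifier "lagoon".
"forest heron" → head "heron", modifier "forest".
"noon mason" → head "mason", modifier "noon".
Assembled: [[mountain [lagoon [forest heron]]] [noon mason]].

[[mountain [lagoon [forest heron]]] [noon mason]]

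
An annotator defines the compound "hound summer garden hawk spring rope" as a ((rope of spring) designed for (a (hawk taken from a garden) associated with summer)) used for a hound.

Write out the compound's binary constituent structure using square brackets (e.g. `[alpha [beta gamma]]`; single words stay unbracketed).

[hound [[summer [garden hawk]] [spring rope]]]

At the top level: head "rope" (specifically "summer garden hawk spring rope"); modifier "hound".
Inside "summer garden hawk spring rope": head "rope" (specifically "spring rope"), modifier "summer garden hawk".
Inside "summer garden hawk": head "hawk" (specifically "garden hawk"), modifier "summer".
Inside "garden hawk": head "hawk", modifier "garden".
Inside "spring rope": head "rope", modifier "spring".
So the structure is [hound [[summer [garden hawk]] [spring rope]]].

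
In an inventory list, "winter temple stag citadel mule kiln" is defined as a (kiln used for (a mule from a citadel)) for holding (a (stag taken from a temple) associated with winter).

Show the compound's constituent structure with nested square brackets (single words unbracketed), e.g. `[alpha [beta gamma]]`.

[[winter [temple stag]] [[citadel mule] kiln]]

At the top level: head "kiln" (specifically "citadel mule kiln"); modifier "winter temple stag".
"winter temple stag" → head "stag" (specifically "temple stag"), modifier "winter".
"temple stag" → head "stag", modifier "temple".
"citadel mule kiln" → head "kiln", modifier "citadel mule".
"citadel mule" → head "mule", modifier "citadel".
Putting it together: [[winter [temple stag]] [[citadel mule] kiln]].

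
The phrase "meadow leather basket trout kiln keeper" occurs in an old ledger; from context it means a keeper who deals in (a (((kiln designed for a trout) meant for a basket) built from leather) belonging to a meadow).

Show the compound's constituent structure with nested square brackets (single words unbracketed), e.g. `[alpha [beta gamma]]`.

At the top level: head "keeper"; modifier "meadow leather basket trout kiln".
"meadow leather basket trout kiln" → head "kiln" (specifically "leather basket trout kiln"), modifier "meadow".
"leather basket trout kiln" → head "kiln" (specifically "basket trout kiln"), modifier "leather".
"basket trout kiln" → head "kiln" (specifically "trout kiln"), modifier "basket".
"trout kiln" → head "kiln", modifier "trout".
Assembled: [[meadow [leather [basket [trout kiln]]]] keeper].

[[meadow [leather [basket [trout kiln]]]] keeper]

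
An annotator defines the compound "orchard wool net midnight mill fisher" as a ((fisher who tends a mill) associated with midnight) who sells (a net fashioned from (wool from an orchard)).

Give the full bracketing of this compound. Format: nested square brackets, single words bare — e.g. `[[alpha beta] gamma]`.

Overall it is a kind of fisher (specifically "midnight mill fisher"); the modifier is "orchard wool net".
Inside "orchard wool net": head "net", modifier "orchard wool".
Inside "orchard wool": head "wool", modifier "orchard".
Inside "midnight mill fisher": head "fisher" (specifically "mill fisher"), modifier "midnight".
Inside "mill fisher": head "fisher", modifier "mill".
Assembled: [[[orchard wool] net] [midnight [mill fisher]]].

[[[orchard wool] net] [midnight [mill fisher]]]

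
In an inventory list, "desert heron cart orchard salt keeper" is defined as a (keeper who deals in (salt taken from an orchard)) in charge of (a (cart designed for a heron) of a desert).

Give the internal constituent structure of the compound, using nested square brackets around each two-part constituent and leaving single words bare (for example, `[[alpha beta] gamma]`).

Whole compound: head "keeper" (specifically "orchard salt keeper"), modifier "desert heron cart".
Within "desert heron cart", the head is "cart" (specifically "heron cart") and the modifier is "desert".
Within "heron cart", the head is "cart" and the modifier is "heron".
Within "orchard salt keeper", the head is "keeper" and the modifier is "orchard salt".
Within "orchard salt", the head is "salt" and the modifier is "orchard".
Putting it together: [[desert [heron cart]] [[orchard salt] keeper]].

[[desert [heron cart]] [[orchard salt] keeper]]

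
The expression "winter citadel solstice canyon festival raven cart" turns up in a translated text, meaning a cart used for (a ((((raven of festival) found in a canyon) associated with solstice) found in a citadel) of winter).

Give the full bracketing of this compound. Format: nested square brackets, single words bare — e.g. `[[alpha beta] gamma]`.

At the top level: head "cart"; modifier "winter citadel solstice canyon festival raven".
Inside "winter citadel solstice canyon festival raven": head "raven" (specifically "citadel solstice canyon festival raven"), modifier "winter".
Inside "citadel solstice canyon festival raven": head "raven" (specifically "solstice canyon festival raven"), modifier "citadel".
Inside "solstice canyon festival raven": head "raven" (specifically "canyon festival raven"), modifier "solstice".
Inside "canyon festival raven": head "raven" (specifically "festival raven"), modifier "canyon".
Inside "festival raven": head "raven", modifier "festival".
Putting it together: [[winter [citadel [solstice [canyon [festival raven]]]]] cart].

[[winter [citadel [solstice [canyon [festival raven]]]]] cart]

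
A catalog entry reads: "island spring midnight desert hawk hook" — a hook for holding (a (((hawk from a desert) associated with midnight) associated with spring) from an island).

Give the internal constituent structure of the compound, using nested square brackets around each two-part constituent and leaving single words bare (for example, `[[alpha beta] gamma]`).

Overall it is a kind of hook; the modifier is "island spring midnight desert hawk".
"island spring midnight desert hawk" → head "hawk" (specifically "spring midnight desert hawk"), modifier "island".
"spring midnight desert hawk" → head "hawk" (specifically "midnight desert hawk"), modifier "spring".
"midnight desert hawk" → head "hawk" (specifically "desert hawk"), modifier "midnight".
"desert hawk" → head "hawk", modifier "desert".
So the structure is [[island [spring [midnight [desert hawk]]]] hook].

[[island [spring [midnight [desert hawk]]]] hook]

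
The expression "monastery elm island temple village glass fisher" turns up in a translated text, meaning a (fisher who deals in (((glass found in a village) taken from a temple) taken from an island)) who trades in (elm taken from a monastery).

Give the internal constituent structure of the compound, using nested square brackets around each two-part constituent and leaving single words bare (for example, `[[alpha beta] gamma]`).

At the top level: head "fisher" (specifically "island temple village glass fisher"); modifier "monastery elm".
"monastery elm" → head "elm", modifier "monastery".
"island temple village glass fisher" → head "fisher", modifier "island temple village glass".
"island temple village glass" → head "glass" (specifically "temple village glass"), modifier "island".
"temple village glass" → head "glass" (specifically "village glass"), modifier "temple".
"village glass" → head "glass", modifier "village".
So the structure is [[monastery elm] [[island [temple [village glass]]] fisher]].

[[monastery elm] [[island [temple [village glass]]] fisher]]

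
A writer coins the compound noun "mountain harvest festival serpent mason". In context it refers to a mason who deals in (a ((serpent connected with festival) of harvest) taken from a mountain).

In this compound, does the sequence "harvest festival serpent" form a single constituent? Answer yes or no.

The paraphrase groups the words so that "harvest festival serpent" is one unit: it corresponds to a single parenthesized sub-phrase.
The full structure is [[mountain [harvest [festival serpent]]] mason], in which [harvest festival serpent] is a constituent.

yes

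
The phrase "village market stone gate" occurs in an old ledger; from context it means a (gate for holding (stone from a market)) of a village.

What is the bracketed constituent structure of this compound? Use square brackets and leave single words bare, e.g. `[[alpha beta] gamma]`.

Overall it is a kind of gate (specifically "market stone gate"); the modifier is "village".
"market stone gate" → head "gate", modifier "market stone".
"market stone" → head "stone", modifier "market".
So the structure is [village [[market stone] gate]].

[village [[market stone] gate]]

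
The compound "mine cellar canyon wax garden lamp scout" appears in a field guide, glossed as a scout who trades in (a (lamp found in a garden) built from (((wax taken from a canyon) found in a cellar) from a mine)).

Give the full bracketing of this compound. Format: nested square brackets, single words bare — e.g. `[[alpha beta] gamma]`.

Overall it is a kind of scout; the modifier is "mine cellar canyon wax garden lamp".
Within "mine cellar canyon wax garden lamp", the head is "lamp" (specifically "garden lamp") and the modifier is "mine cellar canyon wax".
Within "mine cellar canyon wax", the head is "wax" (specifically "cellar canyon wax") and the modifier is "mine".
Within "cellar canyon wax", the head is "wax" (specifically "canyon wax") and the modifier is "cellar".
Within "canyon wax", the head is "wax" and the modifier is "canyon".
Within "garden lamp", the head is "lamp" and the modifier is "garden".
Assembled: [[[mine [cellar [canyon wax]]] [garden lamp]] scout].

[[[mine [cellar [canyon wax]]] [garden lamp]] scout]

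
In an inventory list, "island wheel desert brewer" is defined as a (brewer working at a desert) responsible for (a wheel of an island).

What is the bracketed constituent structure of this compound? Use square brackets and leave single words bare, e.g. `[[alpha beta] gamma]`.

[[island wheel] [desert brewer]]

Whole compound: head "brewer" (specifically "desert brewer"), modifier "island wheel".
Inside "island wheel": head "wheel", modifier "island".
Inside "desert brewer": head "brewer", modifier "desert".
Putting it together: [[island wheel] [desert brewer]].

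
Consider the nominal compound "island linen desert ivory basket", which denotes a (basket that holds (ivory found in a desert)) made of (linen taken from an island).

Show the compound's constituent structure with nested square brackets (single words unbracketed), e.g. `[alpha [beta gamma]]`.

Whole compound: head "basket" (specifically "desert ivory basket"), modifier "island linen".
Within "island linen", the head is "linen" and the modifier is "island".
Within "desert ivory basket", the head is "basket" and the modifier is "desert ivory".
Within "desert ivory", the head is "ivory" and the modifier is "desert".
Assembled: [[island linen] [[desert ivory] basket]].

[[island linen] [[desert ivory] basket]]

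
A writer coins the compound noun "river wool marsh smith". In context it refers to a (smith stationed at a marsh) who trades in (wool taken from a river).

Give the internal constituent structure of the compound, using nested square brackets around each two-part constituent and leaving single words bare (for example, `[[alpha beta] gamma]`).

Overall it is a kind of smith (specifically "marsh smith"); the modifier is "river wool".
Within "river wool", the head is "wool" and the modifier is "river".
Within "marsh smith", the head is "smith" and the modifier is "marsh".
Putting it together: [[river wool] [marsh smith]].

[[river wool] [marsh smith]]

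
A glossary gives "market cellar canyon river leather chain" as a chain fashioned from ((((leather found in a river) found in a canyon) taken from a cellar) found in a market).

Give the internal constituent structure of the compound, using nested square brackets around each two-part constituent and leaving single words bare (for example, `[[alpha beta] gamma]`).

[[market [cellar [canyon [river leather]]]] chain]

At the top level: head "chain"; modifier "market cellar canyon river leather".
Within "market cellar canyon river leather", the head is "leather" (specifically "cellar canyon river leather") and the modifier is "market".
Within "cellar canyon river leather", the head is "leather" (specifically "canyon river leather") and the modifier is "cellar".
Within "canyon river leather", the head is "leather" (specifically "river leather") and the modifier is "canyon".
Within "river leather", the head is "leather" and the modifier is "river".
Putting it together: [[market [cellar [canyon [river leather]]]] chain].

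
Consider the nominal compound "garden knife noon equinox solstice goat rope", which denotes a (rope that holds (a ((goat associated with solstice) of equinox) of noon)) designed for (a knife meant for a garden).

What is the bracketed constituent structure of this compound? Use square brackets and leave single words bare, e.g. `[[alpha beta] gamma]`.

Whole compound: head "rope" (specifically "noon equinox solstice goat rope"), modifier "garden knife".
Within "garden knife", the head is "knife" and the modifier is "garden".
Within "noon equinox solstice goat rope", the head is "rope" and the modifier is "noon equinox solstice goat".
Within "noon equinox solstice goat", the head is "goat" (specifically "equinox solstice goat") and the modifier is "noon".
Within "equinox solstice goat", the head is "goat" (specifically "solstice goat") and the modifier is "equinox".
Within "solstice goat", the head is "goat" and the modifier is "solstice".
Putting it together: [[garden knife] [[noon [equinox [solstice goat]]] rope]].

[[garden knife] [[noon [equinox [solstice goat]]] rope]]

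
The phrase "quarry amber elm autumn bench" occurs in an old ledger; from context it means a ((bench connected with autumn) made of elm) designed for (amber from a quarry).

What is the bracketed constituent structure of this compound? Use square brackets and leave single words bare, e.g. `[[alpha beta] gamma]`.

[[quarry amber] [elm [autumn bench]]]

Whole compound: head "bench" (specifically "elm autumn bench"), modifier "quarry amber".
Inside "quarry amber": head "amber", modifier "quarry".
Inside "elm autumn bench": head "bench" (specifically "autumn bench"), modifier "elm".
Inside "autumn bench": head "bench", modifier "autumn".
Putting it together: [[quarry amber] [elm [autumn bench]]].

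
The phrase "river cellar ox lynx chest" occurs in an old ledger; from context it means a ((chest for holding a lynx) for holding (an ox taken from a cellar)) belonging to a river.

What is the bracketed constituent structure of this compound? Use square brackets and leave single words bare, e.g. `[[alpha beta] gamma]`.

At the top level: head "chest" (specifically "cellar ox lynx chest"); modifier "river".
Within "cellar ox lynx chest", the head is "chest" (specifically "lynx chest") and the modifier is "cellar ox".
Within "cellar ox", the head is "ox" and the modifier is "cellar".
Within "lynx chest", the head is "chest" and the modifier is "lynx".
So the structure is [river [[cellar ox] [lynx chest]]].

[river [[cellar ox] [lynx chest]]]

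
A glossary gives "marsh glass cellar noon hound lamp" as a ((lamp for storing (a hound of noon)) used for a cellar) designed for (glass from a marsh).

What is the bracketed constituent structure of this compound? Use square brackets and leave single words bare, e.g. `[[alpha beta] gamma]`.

At the top level: head "lamp" (specifically "cellar noon hound lamp"); modifier "marsh glass".
"marsh glass" → head "glass", modifier "marsh".
"cellar noon hound lamp" → head "lamp" (specifically "noon hound lamp"), modifier "cellar".
"noon hound lamp" → head "lamp", modifier "noon hound".
"noon hound" → head "hound", modifier "noon".
Putting it together: [[marsh glass] [cellar [[noon hound] lamp]]].

[[marsh glass] [cellar [[noon hound] lamp]]]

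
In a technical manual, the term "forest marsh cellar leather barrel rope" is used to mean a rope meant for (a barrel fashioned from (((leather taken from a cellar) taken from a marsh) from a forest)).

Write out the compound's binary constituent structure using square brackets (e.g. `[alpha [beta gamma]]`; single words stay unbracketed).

[[[forest [marsh [cellar leather]]] barrel] rope]

Whole compound: head "rope", modifier "forest marsh cellar leather barrel".
"forest marsh cellar leather barrel" → head "barrel", modifier "forest marsh cellar leather".
"forest marsh cellar leather" → head "leather" (specifically "marsh cellar leather"), modifier "forest".
"marsh cellar leather" → head "leather" (specifically "cellar leather"), modifier "marsh".
"cellar leather" → head "leather", modifier "cellar".
Assembled: [[[forest [marsh [cellar leather]]] barrel] rope].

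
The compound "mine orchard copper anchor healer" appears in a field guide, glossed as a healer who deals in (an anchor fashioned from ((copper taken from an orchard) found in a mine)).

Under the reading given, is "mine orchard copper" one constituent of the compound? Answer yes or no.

The paraphrase groups the words so that "mine orchard copper" is one unit: it corresponds to a single parenthesized sub-phrase.
The full structure is [[[mine [orchard copper]] anchor] healer], in which [mine orchard copper] is a constituent.

yes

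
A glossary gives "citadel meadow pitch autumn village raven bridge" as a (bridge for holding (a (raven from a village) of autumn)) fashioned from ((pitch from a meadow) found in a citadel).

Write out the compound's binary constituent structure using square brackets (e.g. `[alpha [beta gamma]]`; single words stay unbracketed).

[[citadel [meadow pitch]] [[autumn [village raven]] bridge]]

At the top level: head "bridge" (specifically "autumn village raven bridge"); modifier "citadel meadow pitch".
Within "citadel meadow pitch", the head is "pitch" (specifically "meadow pitch") and the modifier is "citadel".
Within "meadow pitch", the head is "pitch" and the modifier is "meadow".
Within "autumn village raven bridge", the head is "bridge" and the modifier is "autumn village raven".
Within "autumn village raven", the head is "raven" (specifically "village raven") and the modifier is "autumn".
Within "village raven", the head is "raven" and the modifier is "village".
Assembled: [[citadel [meadow pitch]] [[autumn [village raven]] bridge]].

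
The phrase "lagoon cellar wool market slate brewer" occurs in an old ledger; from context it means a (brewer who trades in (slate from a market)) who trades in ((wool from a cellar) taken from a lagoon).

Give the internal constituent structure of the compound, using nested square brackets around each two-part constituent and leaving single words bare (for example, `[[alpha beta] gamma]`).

[[lagoon [cellar wool]] [[market slate] brewer]]

At the top level: head "brewer" (specifically "market slate brewer"); modifier "lagoon cellar wool".
Within "lagoon cellar wool", the head is "wool" (specifically "cellar wool") and the modifier is "lagoon".
Within "cellar wool", the head is "wool" and the modifier is "cellar".
Within "market slate brewer", the head is "brewer" and the modifier is "market slate".
Within "market slate", the head is "slate" and the modifier is "market".
So the structure is [[lagoon [cellar wool]] [[market slate] brewer]].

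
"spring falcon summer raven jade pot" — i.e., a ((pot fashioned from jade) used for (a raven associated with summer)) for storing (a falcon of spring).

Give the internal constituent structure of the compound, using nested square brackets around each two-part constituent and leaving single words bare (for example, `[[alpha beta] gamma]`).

Overall it is a kind of pot (specifically "summer raven jade pot"); the modifier is "spring falcon".
"spring falcon" → head "falcon", modifier "spring".
"summer raven jade pot" → head "pot" (specifically "jade pot"), modifier "summer raven".
"summer raven" → head "raven", modifier "summer".
"jade pot" → head "pot", modifier "jade".
Putting it together: [[spring falcon] [[summer raven] [jade pot]]].

[[spring falcon] [[summer raven] [jade pot]]]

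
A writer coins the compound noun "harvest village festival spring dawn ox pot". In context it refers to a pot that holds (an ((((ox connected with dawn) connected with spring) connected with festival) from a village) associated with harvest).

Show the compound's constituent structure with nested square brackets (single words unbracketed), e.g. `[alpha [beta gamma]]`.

[[harvest [village [festival [spring [dawn ox]]]]] pot]

At the top level: head "pot"; modifier "harvest village festival spring dawn ox".
"harvest village festival spring dawn ox" → head "ox" (specifically "village festival spring dawn ox"), modifier "harvest".
"village festival spring dawn ox" → head "ox" (specifically "festival spring dawn ox"), modifier "village".
"festival spring dawn ox" → head "ox" (specifically "spring dawn ox"), modifier "festival".
"spring dawn ox" → head "ox" (specifically "dawn ox"), modifier "spring".
"dawn ox" → head "ox", modifier "dawn".
Putting it together: [[harvest [village [festival [spring [dawn ox]]]]] pot].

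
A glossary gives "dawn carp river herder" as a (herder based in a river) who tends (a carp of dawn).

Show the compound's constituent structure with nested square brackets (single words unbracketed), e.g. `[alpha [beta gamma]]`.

[[dawn carp] [river herder]]

Whole compound: head "herder" (specifically "river herder"), modifier "dawn carp".
Within "dawn carp", the head is "carp" and the modifier is "dawn".
Within "river herder", the head is "herder" and the modifier is "river".
Putting it together: [[dawn carp] [river herder]].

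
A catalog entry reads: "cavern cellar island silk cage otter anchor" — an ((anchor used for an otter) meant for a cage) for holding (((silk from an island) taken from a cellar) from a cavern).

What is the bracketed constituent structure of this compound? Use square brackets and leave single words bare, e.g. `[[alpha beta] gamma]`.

Overall it is a kind of anchor (specifically "cage otter anchor"); the modifier is "cavern cellar island silk".
"cavern cellar island silk" → head "silk" (specifically "cellar island silk"), modifier "cavern".
"cellar island silk" → head "silk" (specifically "island silk"), modifier "cellar".
"island silk" → head "silk", modifier "island".
"cage otter anchor" → head "anchor" (specifically "otter anchor"), modifier "cage".
"otter anchor" → head "anchor", modifier "otter".
Putting it together: [[cavern [cellar [island silk]]] [cage [otter anchor]]].

[[cavern [cellar [island silk]]] [cage [otter anchor]]]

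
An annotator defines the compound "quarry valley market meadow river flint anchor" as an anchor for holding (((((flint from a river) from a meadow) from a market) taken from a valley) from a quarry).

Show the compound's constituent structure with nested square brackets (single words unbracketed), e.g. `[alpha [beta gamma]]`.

The outermost head in the paraphrase is "anchor", modified by "quarry valley market meadow river flint".
Inside "quarry valley market meadow river flint": head "flint" (specifically "valley market meadow river flint"), modifier "quarry".
Inside "valley market meadow river flint": head "flint" (specifically "market meadow river flint"), modifier "valley".
Inside "market meadow river flint": head "flint" (specifically "meadow river flint"), modifier "market".
Inside "meadow river flint": head "flint" (specifically "river flint"), modifier "meadow".
Inside "river flint": head "flint", modifier "river".
Putting it together: [[quarry [valley [market [meadow [river flint]]]]] anchor].

[[quarry [valley [market [meadow [river flint]]]]] anchor]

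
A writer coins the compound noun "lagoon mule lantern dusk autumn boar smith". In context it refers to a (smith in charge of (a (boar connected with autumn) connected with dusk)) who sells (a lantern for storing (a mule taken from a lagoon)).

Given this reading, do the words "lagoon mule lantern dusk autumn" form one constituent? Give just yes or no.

no

The top-level split is [lagoon mule lantern] [dusk autumn boar smith]; the full structure is [[[lagoon mule] lantern] [[dusk [autumn boar]] smith]].
"lagoon mule lantern dusk autumn" straddles a constituent boundary, so it is not a single unit.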